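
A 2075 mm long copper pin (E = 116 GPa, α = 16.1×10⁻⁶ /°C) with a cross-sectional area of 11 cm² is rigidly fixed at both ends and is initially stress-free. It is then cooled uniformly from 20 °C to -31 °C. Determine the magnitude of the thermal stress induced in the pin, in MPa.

σ ≈ 95.2 MPa (tensile)

Because both ends are immovable the net strain is zero, and the suppressed thermal strain is αΔT = 16.1×10⁻⁶ × 51 = 821.1×10⁻⁶.
σ = EαΔT = 116×10³ × 16.1×10⁻⁶ × 51 = 95.25 MPa (tensile; the pin is trying to contract).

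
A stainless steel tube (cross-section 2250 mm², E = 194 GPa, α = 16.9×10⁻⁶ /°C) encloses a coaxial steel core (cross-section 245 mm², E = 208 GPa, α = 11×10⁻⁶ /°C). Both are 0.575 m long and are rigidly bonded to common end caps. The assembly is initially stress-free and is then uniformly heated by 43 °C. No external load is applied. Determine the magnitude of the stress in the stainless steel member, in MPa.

σ ≈ 5.15 MPa (compressive)

Equilibrium of a rigid end plate with no external load gives equal and opposite internal forces ±P in the two members. Since α_{stainless steel} > α_{steel}, heating drives the stainless steel into compression and the steel into tension.
Setting the final lengths equal and cancelling L: (α₁ − α₂)ΔT = P/(A₁E₁) + P/(A₂E₂).
|α₁ − α₂|·ΔT = 5.9×10⁻⁶ × 43 = 0.0002537.
1/(A₁E₁) + 1/(A₂E₂) = 1/(2250×194×10³) + 1/(245×208×10³) = 2.191×10⁻⁸ N⁻¹.
P = 0.0002537 / 2.191×10⁻⁸ = 11580 N = 11.58 kN.
σ_{stainless steel} = P/A₁ = 11580/2250 = 5.145 MPa, compressive.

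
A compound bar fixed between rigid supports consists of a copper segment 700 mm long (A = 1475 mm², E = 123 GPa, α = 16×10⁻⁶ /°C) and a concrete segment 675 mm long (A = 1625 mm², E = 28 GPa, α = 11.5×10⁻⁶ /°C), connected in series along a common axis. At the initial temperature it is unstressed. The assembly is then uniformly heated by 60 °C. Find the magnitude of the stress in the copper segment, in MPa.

If the supports were absent, the total length change would be Σ αᵢΔT Lᵢ = 16×10⁻⁶×60×700 + 11.5×10⁻⁶×60×675 = 1.138 mm.
The walls prevent any net length change, so an axial force P (same in every segment) develops. Compatibility: P · Σ Lᵢ/(AᵢEᵢ) = δ_free.
The series flexibility is Σ Lᵢ/(AᵢEᵢ) = 700/(1475×123×10³) + 675/(1625×28×10³) = 1.869×10⁻⁵ mm/N.
Hence P = δ_free / Σ(L/AE) = 1.138/1.869×10⁻⁵ = 60.86 kN (compressive).
σ_{copper} = P / A = 60860 / 1475 = 41.26 MPa.

σ ≈ 41.3 MPa (compressive)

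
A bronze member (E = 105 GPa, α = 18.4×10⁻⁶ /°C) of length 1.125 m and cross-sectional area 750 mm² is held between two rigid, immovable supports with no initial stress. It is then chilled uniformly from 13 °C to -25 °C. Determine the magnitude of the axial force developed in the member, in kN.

P ≈ 55.1 kN (tensile)

With zero net strain, σ = E·αΔT = 105 GPa × 18.4×10⁻⁶ × 38 = 73.42 MPa.
Axial force P = σA = 73.42 × 750 = 55060 N = 55.06 kN, tensile.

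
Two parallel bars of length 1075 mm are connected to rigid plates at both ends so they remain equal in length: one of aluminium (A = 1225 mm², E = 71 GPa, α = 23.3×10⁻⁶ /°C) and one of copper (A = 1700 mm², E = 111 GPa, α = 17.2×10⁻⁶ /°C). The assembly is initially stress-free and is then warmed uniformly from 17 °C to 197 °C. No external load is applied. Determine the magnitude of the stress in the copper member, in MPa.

The aluminium has the larger α, so on heating it would change length more than the copper if both were free. The rigid plates force a common final length, so the aluminium is put into compression and the copper into tension, with equal and opposite forces P (no external load).
Equating the net (thermal + elastic) strains gives |α₁ − α₂|·ΔT = P·[1/(A₁E₁) + 1/(A₂E₂)].
|α₁ − α₂|·ΔT = 6.1×10⁻⁶ × 180 = 0.001098.
1/(A₁E₁) + 1/(A₂E₂) = 1/(1225×71×10³) + 1/(1700×111×10³) = 1.68×10⁻⁸ N⁻¹.
So P = 0.001098 / 1.68×10⁻⁸ = 65.37 kN.
σ_{copper} = P/A₂ = 65370/1700 = 38.45 MPa, tensile.

σ ≈ 38.5 MPa (tensile)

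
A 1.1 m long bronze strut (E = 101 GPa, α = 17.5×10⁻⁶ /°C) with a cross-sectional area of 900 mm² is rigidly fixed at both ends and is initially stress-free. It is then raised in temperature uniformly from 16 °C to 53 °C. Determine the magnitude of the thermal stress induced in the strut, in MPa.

σ ≈ 65.4 MPa (compressive)

The supports are rigid, so the total axial strain is zero. The restrained thermal strain is ε = αΔT = 17.5×10⁻⁶ × 37 = 647.5×10⁻⁶.
Hence σ = E·αΔT = 101×10³ × 647.5×10⁻⁶ = 65.4 MPa, compressive.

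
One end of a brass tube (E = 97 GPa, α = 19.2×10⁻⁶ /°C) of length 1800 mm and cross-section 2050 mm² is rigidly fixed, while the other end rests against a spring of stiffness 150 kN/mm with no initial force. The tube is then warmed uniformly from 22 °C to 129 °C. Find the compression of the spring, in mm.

δ ≈ 1.57 mm

The unrestrained thermal change is αΔT L = 19.2×10⁻⁶ × 107 × 1800 = 3.698 mm.
With a force P in the spring, the elastic change of the tube is PL/(AE) and that of the spring is P/k; compatibility requires their sum to equal δ_free.
So P = δ_free / [L/(AE) + 1/k] = 3.698 / [ 1800/(2050×97×10³) + 1/(150×10³) ].
P = 3.698 / 1.572×10⁻⁵ = 235300 N.
Spring compression = P/k = 235300/(150×10³) = 1.568 mm.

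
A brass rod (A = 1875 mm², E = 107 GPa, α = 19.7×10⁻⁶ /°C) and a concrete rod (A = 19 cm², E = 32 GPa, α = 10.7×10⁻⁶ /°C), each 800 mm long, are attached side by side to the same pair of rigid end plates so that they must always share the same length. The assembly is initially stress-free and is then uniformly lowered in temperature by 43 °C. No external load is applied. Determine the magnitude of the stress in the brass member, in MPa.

The brass has the larger α, so on cooling it would change length more than the concrete if both were free. The rigid plates force a common final length, so the brass is put into tension and the concrete into compression, with equal and opposite forces P (no external load).
Equating the net (thermal + elastic) strains gives |α₁ − α₂|·ΔT = P·[1/(A₁E₁) + 1/(A₂E₂)].
|α₁ − α₂|·ΔT = 9×10⁻⁶ × 43 = 0.000387.
1/(A₁E₁) + 1/(A₂E₂) = 1/(1875×107×10³) + 1/(1900×32×10³) = 2.143×10⁻⁸ N⁻¹.
So P = 0.000387 / 2.143×10⁻⁸ = 18.06 kN.
σ_{brass} = P/A₁ = 18060/1875 = 9.631 MPa, tensile.

σ ≈ 9.63 MPa (tensile)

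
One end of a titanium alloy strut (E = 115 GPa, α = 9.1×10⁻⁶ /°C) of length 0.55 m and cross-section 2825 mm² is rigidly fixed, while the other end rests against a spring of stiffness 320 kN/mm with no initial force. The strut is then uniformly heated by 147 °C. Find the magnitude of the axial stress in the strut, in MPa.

σ ≈ 54.1 MPa (compressive)

The unrestrained thermal change is αΔT L = 9.1×10⁻⁶ × 147 × 550 = 0.7357 mm.
Let P be the compressive force at the spring. The strut shortens elastically by PL/(AE) and the spring compresses by P/k; together these equal δ_free.
P [ L/(AE) + 1/k ] = δ_free → P [ 550/(2825×115×10³) + 1/(320×10³) ] = 0.7357.
P = 0.7357 / 4.818×10⁻⁶ = 152700 N.
σ = P/A = 152700/2825 = 54.06 MPa.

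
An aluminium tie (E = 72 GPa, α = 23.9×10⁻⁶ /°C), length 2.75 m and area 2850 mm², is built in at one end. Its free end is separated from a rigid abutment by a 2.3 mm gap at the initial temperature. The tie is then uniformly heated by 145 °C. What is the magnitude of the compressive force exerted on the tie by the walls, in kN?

P ≈ 539 kN

If the wall were absent the tie would grow by αΔT L = 23.9×10⁻⁶ × 145 × 2750 = 9.53 mm.
This exceeds the 2.3 mm gap, so the wall pushes back. The portion of expansion that must be recovered elastically is δ_free − gap = 9.53 − 2.3 = 7.23 mm.
So σ = E(δ_free − g)/L = 72×10³ × 7.23/2750 = 189.3 MPa.
Force on the wall = σA = 189.3 × 2850 mm² = 539.5 kN.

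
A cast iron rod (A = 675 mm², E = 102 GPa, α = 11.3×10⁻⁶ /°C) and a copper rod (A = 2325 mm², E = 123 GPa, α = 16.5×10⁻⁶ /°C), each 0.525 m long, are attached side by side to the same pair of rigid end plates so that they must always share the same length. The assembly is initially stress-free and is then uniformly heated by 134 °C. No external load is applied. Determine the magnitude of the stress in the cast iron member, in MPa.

σ ≈ 57.3 MPa (tensile)

The copper has the larger α, so on heating it would change length more than the cast iron if both were free. The rigid plates force a common final length, so the copper is put into compression and the cast iron into tension, with equal and opposite forces P (no external load).
Equating the net (thermal + elastic) strains gives |α₁ − α₂|·ΔT = P·[1/(A₁E₁) + 1/(A₂E₂)].
|α₁ − α₂|·ΔT = 5.2×10⁻⁶ × 134 = 0.0006968.
1/(A₁E₁) + 1/(A₂E₂) = 1/(675×102×10³) + 1/(2325×123×10³) = 1.802×10⁻⁸ N⁻¹.
So P = 0.0006968 / 1.802×10⁻⁸ = 38.67 kN.
σ_{cast iron} = P/A₁ = 38670/675 = 57.28 MPa, tensile.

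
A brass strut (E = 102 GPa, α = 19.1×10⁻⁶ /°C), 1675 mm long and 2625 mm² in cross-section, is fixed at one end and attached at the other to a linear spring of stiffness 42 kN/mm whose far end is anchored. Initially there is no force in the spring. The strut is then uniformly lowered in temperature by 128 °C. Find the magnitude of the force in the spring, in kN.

P ≈ 136 kN

If the spring were absent the strut would shorten by αΔT L = 19.1×10⁻⁶ × 128 × 1675 = 4.095 mm.
With a force P in the spring, the elastic change of the strut is PL/(AE) and that of the spring is P/k; compatibility requires their sum to equal δ_free.
So P = δ_free / [L/(AE) + 1/k] = 4.095 / [ 1675/(2625×102×10³) + 1/(42×10³) ].
P = 4.095 / 3.007×10⁻⁵ = 136200 N.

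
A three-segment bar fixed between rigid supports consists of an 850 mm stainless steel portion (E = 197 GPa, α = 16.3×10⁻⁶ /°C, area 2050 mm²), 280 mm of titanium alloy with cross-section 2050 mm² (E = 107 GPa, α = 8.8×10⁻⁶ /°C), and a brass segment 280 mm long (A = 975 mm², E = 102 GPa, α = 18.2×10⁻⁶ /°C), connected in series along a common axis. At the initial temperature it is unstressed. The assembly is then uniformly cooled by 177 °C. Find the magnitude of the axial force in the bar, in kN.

P ≈ 612 kN (tensile)

If the supports were absent, the total length change would be Σ αᵢΔT Lᵢ = 16.3×10⁻⁶×177×850 + 8.8×10⁻⁶×177×280 + 18.2×10⁻⁶×177×280 = 3.79 mm.
Since the ends are fixed, an axial force P builds up, equal in every segment, with P · Σ Lᵢ/(AᵢEᵢ) = δ_free.
The series flexibility is Σ Lᵢ/(AᵢEᵢ) = 850/(2050×197×10³) + 280/(2050×107×10³) + 280/(975×102×10³) = 6.197×10⁻⁶ mm/N.
So P = 3.79 / 6.197×10⁻⁶ = 611.7 kN, tensile.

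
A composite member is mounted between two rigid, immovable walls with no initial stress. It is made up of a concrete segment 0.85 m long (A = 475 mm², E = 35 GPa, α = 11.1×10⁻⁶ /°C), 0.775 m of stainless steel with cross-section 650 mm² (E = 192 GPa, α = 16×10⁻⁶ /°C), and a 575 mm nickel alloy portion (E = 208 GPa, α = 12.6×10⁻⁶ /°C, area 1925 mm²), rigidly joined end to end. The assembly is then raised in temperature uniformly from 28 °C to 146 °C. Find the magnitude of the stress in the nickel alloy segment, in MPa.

σ ≈ 30.3 MPa (compressive)

Free thermal expansion of the whole bar: Σ αᵢΔT Lᵢ = 11.1×10⁻⁶×118×850 + 16×10⁻⁶×118×775 + 12.6×10⁻⁶×118×575 = 3.431 mm.
Since the ends are fixed, an axial force P builds up, equal in every segment, with P · Σ Lᵢ/(AᵢEᵢ) = δ_free.
Σ Lᵢ/(AᵢEᵢ) = 850/(475×35×10³) + 775/(650×192×10³) + 575/(1925×208×10³) = 5.877×10⁻⁵ mm/N.
Hence P = δ_free / Σ(L/AE) = 3.431/5.877×10⁻⁵ = 58.38 kN (compressive).
σ_{nickel alloy} = P / A = 58380 / 1925 = 30.33 MPa.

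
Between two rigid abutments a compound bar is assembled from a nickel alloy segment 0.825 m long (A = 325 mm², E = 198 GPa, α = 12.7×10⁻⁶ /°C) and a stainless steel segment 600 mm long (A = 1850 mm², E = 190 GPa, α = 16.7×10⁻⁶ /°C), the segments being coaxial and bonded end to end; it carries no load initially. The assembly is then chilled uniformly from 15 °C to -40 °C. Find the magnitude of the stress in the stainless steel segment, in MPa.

σ ≈ 41.9 MPa (tensile)

With the walls removed the bar would change length by δ_free = Σ αᵢΔT Lᵢ = 12.7×10⁻⁶×55×825 + 16.7×10⁻⁶×55×600 = 1.127 mm.
The rigid supports impose zero overall length change; the single axial force P common to all segments must satisfy P Σ Lᵢ/(AᵢEᵢ) = δ_free.
The series flexibility is Σ Lᵢ/(AᵢEᵢ) = 825/(325×198×10³) + 600/(1850×190×10³) = 1.453×10⁻⁵ mm/N.
P = 1.127 / 1.453×10⁻⁵ = 77600 N = 77.6 kN, tensile.
σ_{stainless steel} = P / A = 77600 / 1850 = 41.95 MPa.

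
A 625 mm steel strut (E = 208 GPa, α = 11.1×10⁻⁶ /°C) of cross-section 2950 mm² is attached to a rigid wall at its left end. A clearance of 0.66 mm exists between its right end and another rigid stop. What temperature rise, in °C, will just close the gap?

ΔT ≈ 95.1 °C

The gap closes when αΔT L = 0.66 mm, since the strut is still unstressed at that instant.
ΔT = 0.66 / (11.1×10⁻⁶ × 625) = 95.14 °C.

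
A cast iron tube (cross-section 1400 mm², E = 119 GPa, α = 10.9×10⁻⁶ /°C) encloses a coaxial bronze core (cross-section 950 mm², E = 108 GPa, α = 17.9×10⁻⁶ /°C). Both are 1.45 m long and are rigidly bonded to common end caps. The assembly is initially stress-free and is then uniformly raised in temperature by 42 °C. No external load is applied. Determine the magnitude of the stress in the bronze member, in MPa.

Equilibrium of a rigid end plate with no external load gives equal and opposite internal forces ±P in the two members. Since α_{bronze} > α_{cast iron}, heating drives the bronze into compression and the cast iron into tension.
Setting the final lengths equal and cancelling L: (α₁ − α₂)ΔT = P/(A₁E₁) + P/(A₂E₂).
|α₁ − α₂|·ΔT = 7×10⁻⁶ × 42 = 0.000294.
1/(A₁E₁) + 1/(A₂E₂) = 1/(1400×119×10³) + 1/(950×108×10³) = 1.575×10⁻⁸ N⁻¹.
P = 0.000294 / 1.575×10⁻⁸ = 18670 N = 18.67 kN.
σ_{bronze} = P/A₂ = 18670/950 = 19.65 MPa, compressive.

σ ≈ 19.7 MPa (compressive)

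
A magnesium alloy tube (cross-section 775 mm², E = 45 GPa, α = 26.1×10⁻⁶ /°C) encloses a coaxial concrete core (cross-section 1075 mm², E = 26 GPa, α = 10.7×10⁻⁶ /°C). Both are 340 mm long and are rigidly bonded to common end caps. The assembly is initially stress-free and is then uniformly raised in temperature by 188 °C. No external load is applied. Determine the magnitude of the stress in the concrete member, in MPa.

σ ≈ 41.8 MPa (tensile)

Equilibrium of a rigid end plate with no external load gives equal and opposite internal forces ±P in the two members. Since α_{magnesium alloy} > α_{concrete}, heating drives the magnesium alloy into compression and the concrete into tension.
Equating the net (thermal + elastic) strains gives |α₁ − α₂|·ΔT = P·[1/(A₁E₁) + 1/(A₂E₂)].
|α₁ − α₂|·ΔT = 15.4×10⁻⁶ × 188 = 0.002895.
1/(A₁E₁) + 1/(A₂E₂) = 1/(775×45×10³) + 1/(1075×26×10³) = 6.445×10⁻⁸ N⁻¹.
P = 0.002895 / 6.445×10⁻⁸ = 44920 N = 44.92 kN.
σ_{concrete} = P/A₂ = 44920/1075 = 41.79 MPa, tensile.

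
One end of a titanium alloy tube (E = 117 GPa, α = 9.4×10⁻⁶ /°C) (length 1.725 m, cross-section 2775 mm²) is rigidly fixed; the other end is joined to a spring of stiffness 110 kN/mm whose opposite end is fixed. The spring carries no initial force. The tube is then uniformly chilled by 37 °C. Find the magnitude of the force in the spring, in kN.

The unrestrained thermal change is αΔT L = 9.4×10⁻⁶ × 37 × 1725 = 0.6 mm.
With a force P in the spring, the elastic change of the tube is PL/(AE) and that of the spring is P/k; compatibility requires their sum to equal δ_free.
P [ L/(AE) + 1/k ] = δ_free → P [ 1725/(2775×117×10³) + 1/(110×10³) ] = 0.6.
P = 0.6 / 1.44×10⁻⁵ = 41650 N.

P ≈ 41.7 kN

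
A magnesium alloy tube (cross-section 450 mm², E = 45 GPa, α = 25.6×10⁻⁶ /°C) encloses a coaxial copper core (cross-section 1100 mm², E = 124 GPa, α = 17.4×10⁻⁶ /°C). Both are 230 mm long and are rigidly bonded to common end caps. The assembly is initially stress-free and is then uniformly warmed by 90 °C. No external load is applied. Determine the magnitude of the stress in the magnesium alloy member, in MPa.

σ ≈ 28.9 MPa (compressive)

The magnesium alloy has the larger α, so on heating it would change length more than the copper if both were free. The rigid plates force a common final length, so the magnesium alloy is put into compression and the copper into tension, with equal and opposite forces P (no external load).
Equating the net (thermal + elastic) strains gives |α₁ − α₂|·ΔT = P·[1/(A₁E₁) + 1/(A₂E₂)].
|α₁ − α₂|·ΔT = 8.2×10⁻⁶ × 90 = 0.000738.
1/(A₁E₁) + 1/(A₂E₂) = 1/(450×45×10³) + 1/(1100×124×10³) = 5.671×10⁻⁸ N⁻¹.
So P = 0.000738 / 5.671×10⁻⁸ = 13.01 kN.
σ_{magnesium alloy} = P/A₁ = 13010/450 = 28.92 MPa, compressive.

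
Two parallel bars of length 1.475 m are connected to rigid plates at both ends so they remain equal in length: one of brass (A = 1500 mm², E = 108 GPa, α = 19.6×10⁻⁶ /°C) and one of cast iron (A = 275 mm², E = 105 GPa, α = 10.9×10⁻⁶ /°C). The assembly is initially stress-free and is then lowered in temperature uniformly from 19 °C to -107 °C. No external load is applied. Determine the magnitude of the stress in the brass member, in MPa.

σ ≈ 17.9 MPa (tensile)

Equilibrium of a rigid end plate with no external load gives equal and opposite internal forces ±P in the two members. Since α_{brass} > α_{cast iron}, cooling drives the brass into tension and the cast iron into compression.
Compatibility of the two members (thermal + elastic change equal): (α₁ − α₂)ΔT = P·[1/(A₁E₁) + 1/(A₂E₂)].
|α₁ − α₂|·ΔT = 8.7×10⁻⁶ × 126 = 0.001096.
1/(A₁E₁) + 1/(A₂E₂) = 1/(1500×108×10³) + 1/(275×105×10³) = 4.08×10⁻⁸ N⁻¹.
P = 0.001096 / 4.08×10⁻⁸ = 26860 N = 26.86 kN.
σ_{brass} = P/A₁ = 26860/1500 = 17.91 MPa, tensile.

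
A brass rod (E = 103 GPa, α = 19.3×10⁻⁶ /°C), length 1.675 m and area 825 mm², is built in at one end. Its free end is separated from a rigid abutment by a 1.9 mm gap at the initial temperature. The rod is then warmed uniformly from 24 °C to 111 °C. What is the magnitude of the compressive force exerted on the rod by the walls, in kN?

P ≈ 46.3 kN

If the wall were absent the rod would grow by αΔT L = 19.3×10⁻⁶ × 87 × 1675 = 2.812 mm.
After closing the 1.9 mm clearance, 2.812 − 1.9 = 0.9125 mm of expansion remains to be suppressed by the wall.
Compatibility: PL/(AE) = 0.9125 mm, so σ = P/A = E × (0.9125/1675) = 56.11 MPa.
P = σA = 56.11 × 825 = 46.29 kN.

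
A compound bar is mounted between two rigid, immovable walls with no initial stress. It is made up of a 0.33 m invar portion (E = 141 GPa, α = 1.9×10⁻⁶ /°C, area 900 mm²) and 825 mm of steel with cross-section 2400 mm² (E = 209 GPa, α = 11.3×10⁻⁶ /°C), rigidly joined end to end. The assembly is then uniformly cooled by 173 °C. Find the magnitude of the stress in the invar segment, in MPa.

With the walls removed the bar would change length by δ_free = Σ αᵢΔT Lᵢ = 1.9×10⁻⁶×173×330 + 11.3×10⁻⁶×173×825 = 1.721 mm.
Since the ends are fixed, an axial force P builds up, equal in every segment, with P · Σ Lᵢ/(AᵢEᵢ) = δ_free.
Σ Lᵢ/(AᵢEᵢ) = 330/(900×141×10³) + 825/(2400×209×10³) = 4.245×10⁻⁶ mm/N.
Hence P = δ_free / Σ(L/AE) = 1.721/4.245×10⁻⁶ = 405.5 kN (tensile).
σ_{invar} = P / A = 405500 / 900 = 450.5 MPa.

σ ≈ 451 MPa (tensile)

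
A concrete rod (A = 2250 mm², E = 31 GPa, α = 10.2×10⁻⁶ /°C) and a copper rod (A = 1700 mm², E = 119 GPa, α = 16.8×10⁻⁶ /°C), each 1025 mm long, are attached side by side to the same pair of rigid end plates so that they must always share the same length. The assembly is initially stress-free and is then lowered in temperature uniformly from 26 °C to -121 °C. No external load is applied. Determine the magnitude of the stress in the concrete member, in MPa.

σ ≈ 22.4 MPa (compressive)

Both members must finish at the same length. With the larger α, the copper tends to over-contract; the plates restrain it, putting the copper in tension and the concrete in compression. With no external load the two internal forces are equal and opposite, magnitude P.
Compatibility of the two members (thermal + elastic change equal): (α₁ − α₂)ΔT = P·[1/(A₁E₁) + 1/(A₂E₂)].
|α₁ − α₂|·ΔT = 6.6×10⁻⁶ × 147 = 0.0009702.
1/(A₁E₁) + 1/(A₂E₂) = 1/(2250×31×10³) + 1/(1700×119×10³) = 1.928×10⁻⁸ N⁻¹.
So P = 0.0009702 / 1.928×10⁻⁸ = 50.32 kN.
σ_{concrete} = P/A₁ = 50320/2250 = 22.37 MPa, compressive.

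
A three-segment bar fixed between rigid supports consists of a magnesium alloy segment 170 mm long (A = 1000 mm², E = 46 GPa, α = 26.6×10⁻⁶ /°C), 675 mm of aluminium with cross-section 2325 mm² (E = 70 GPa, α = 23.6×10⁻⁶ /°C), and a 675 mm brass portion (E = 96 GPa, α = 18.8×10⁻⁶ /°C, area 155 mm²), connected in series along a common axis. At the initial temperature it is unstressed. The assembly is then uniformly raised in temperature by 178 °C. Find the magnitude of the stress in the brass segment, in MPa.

σ ≈ 715 MPa (compressive)

Free thermal expansion of the whole bar: Σ αᵢΔT Lᵢ = 26.6×10⁻⁶×178×170 + 23.6×10⁻⁶×178×675 + 18.8×10⁻⁶×178×675 = 5.899 mm.
Since the ends are fixed, an axial force P builds up, equal in every segment, with P · Σ Lᵢ/(AᵢEᵢ) = δ_free.
Σ Lᵢ/(AᵢEᵢ) = 170/(1000×46×10³) + 675/(2325×70×10³) + 675/(155×96×10³) = 5.321×10⁻⁵ mm/N.
So P = 5.899 / 5.321×10⁻⁵ = 110.9 kN, compressive.
σ_{brass} = P / A = 110900 / 155 = 715.3 MPa.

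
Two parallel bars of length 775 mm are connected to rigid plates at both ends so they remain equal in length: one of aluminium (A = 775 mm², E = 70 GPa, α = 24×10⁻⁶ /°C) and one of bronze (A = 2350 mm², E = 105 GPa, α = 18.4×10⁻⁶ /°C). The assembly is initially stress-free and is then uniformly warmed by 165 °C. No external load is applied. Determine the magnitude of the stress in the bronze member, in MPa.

Equilibrium of a rigid end plate with no external load gives equal and opposite internal forces ±P in the two members. Since α_{aluminium} > α_{bronze}, heating drives the aluminium into compression and the bronze into tension.
Equating the net (thermal + elastic) strains gives |α₁ − α₂|·ΔT = P·[1/(A₁E₁) + 1/(A₂E₂)].
|α₁ − α₂|·ΔT = 5.6×10⁻⁶ × 165 = 0.000924.
1/(A₁E₁) + 1/(A₂E₂) = 1/(775×70×10³) + 1/(2350×105×10³) = 2.249×10⁻⁸ N⁻¹.
P = 0.000924 / 2.249×10⁻⁸ = 41090 N = 41.09 kN.
σ_{bronze} = P/A₂ = 41090/2350 = 17.49 MPa, tensile.

σ ≈ 17.5 MPa (tensile)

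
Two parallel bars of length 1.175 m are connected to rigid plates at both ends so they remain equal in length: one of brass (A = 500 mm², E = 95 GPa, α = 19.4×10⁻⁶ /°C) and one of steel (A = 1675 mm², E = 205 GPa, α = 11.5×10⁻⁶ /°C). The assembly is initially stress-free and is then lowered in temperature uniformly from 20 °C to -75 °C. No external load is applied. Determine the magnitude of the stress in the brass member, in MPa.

σ ≈ 62.6 MPa (tensile)

Both members must finish at the same length. With the larger α, the brass tends to over-contract; the plates restrain it, putting the brass in tension and the steel in compression. With no external load the two internal forces are equal and opposite, magnitude P.
Equating the net (thermal + elastic) strains gives |α₁ − α₂|·ΔT = P·[1/(A₁E₁) + 1/(A₂E₂)].
|α₁ − α₂|·ΔT = 7.9×10⁻⁶ × 95 = 0.0007505.
1/(A₁E₁) + 1/(A₂E₂) = 1/(500×95×10³) + 1/(1675×205×10³) = 2.396×10⁻⁸ N⁻¹.
P = 0.0007505 / 2.396×10⁻⁸ = 31320 N = 31.32 kN.
σ_{brass} = P/A₁ = 31320/500 = 62.63 MPa, tensile.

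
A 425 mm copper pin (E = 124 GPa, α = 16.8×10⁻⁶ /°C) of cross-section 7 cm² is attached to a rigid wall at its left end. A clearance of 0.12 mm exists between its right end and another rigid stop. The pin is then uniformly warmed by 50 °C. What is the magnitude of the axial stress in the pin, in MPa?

σ ≈ 69.1 MPa (compressive)

Free thermal elongation = αΔT L = 16.8×10⁻⁶ × 50 × 425 = 0.357 mm.
The gap closes (δ_free > 0.12 mm) and the wall then resists a further 0.357 − 0.12 = 0.237 mm of expansion.
So σ = E(δ_free − g)/L = 124×10³ × 0.237/425 = 69.15 MPa.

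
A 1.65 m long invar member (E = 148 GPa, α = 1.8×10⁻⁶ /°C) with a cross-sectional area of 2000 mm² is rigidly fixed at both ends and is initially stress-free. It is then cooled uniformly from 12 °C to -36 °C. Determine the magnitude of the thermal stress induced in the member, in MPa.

The supports are rigid, so the total axial strain is zero. The restrained thermal strain is ε = αΔT = 1.8×10⁻⁶ × 48 = 86.4×10⁻⁶.
Hence σ = E·αΔT = 148×10³ × 86.4×10⁻⁶ = 12.79 MPa, tensile.

σ ≈ 12.8 MPa (tensile)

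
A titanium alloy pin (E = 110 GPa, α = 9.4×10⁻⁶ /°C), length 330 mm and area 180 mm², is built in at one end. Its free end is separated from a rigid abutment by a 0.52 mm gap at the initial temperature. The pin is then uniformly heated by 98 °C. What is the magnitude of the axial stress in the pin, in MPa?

σ ≈ 0 MPa

If the wall were absent the pin would grow by αΔT L = 9.4×10⁻⁶ × 98 × 330 = 0.304 mm.
This is smaller than the 0.52 mm clearance, so the pin expands freely without reaching the stop — the stress is zero.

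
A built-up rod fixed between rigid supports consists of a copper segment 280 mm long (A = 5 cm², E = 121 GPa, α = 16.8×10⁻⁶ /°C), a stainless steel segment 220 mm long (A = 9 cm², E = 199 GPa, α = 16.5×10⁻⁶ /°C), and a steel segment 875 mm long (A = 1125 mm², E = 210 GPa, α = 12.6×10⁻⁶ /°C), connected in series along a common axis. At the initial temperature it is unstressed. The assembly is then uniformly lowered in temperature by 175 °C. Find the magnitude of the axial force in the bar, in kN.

P ≈ 354 kN (tensile)

If the supports were absent, the total length change would be Σ αᵢΔT Lᵢ = 16.8×10⁻⁶×175×280 + 16.5×10⁻⁶×175×220 + 12.6×10⁻⁶×175×875 = 3.388 mm.
The rigid supports impose zero overall length change; the single axial force P common to all segments must satisfy P Σ Lᵢ/(AᵢEᵢ) = δ_free.
Σ Lᵢ/(AᵢEᵢ) = 280/(500×121×10³) + 220/(900×199×10³) + 875/(1125×210×10³) = 9.56×10⁻⁶ mm/N.
Hence P = δ_free / Σ(L/AE) = 3.388/9.56×10⁻⁶ = 354.4 kN (tensile).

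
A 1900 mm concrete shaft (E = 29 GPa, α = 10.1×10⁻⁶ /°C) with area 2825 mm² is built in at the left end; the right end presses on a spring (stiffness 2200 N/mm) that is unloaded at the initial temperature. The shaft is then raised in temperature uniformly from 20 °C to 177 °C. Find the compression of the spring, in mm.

Free thermal expansion: δ_free = αΔT L = 10.1×10⁻⁶ × 157 × 1900 = 3.013 mm.
Let P be the compressive force at the spring. The shaft shortens elastically by PL/(AE) and the spring compresses by P/k; together these equal δ_free.
P [ L/(AE) + 1/k ] = δ_free → P [ 1900/(2825×29×10³) + 1/(2200) ] = 3.013.
P = 3.013 / 0.0004777 = 6306 N.
Spring compression = P/k = 6306/(2200) = 2.867 mm.

δ ≈ 2.87 mm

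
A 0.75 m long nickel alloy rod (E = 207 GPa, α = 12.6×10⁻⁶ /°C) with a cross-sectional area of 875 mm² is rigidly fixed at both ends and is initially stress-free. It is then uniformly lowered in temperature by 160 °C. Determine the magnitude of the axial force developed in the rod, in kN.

P ≈ 365 kN (tensile)

The ends cannot move, so σ = EαΔT = 207×10³ × 12.6×10⁻⁶ × 160 = 417.3 MPa.
P = AEαΔT = 875 × 207×10³ × 12.6×10⁻⁶ × 160 = 365.1 kN (tensile).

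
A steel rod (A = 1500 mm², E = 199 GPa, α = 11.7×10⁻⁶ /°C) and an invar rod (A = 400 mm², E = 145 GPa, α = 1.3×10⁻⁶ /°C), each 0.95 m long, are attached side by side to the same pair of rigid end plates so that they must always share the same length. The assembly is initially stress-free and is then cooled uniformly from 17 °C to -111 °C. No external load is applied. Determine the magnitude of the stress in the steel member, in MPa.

σ ≈ 43.1 MPa (tensile)

The steel has the larger α, so on cooling it would change length more than the invar if both were free. The rigid plates force a common final length, so the steel is put into tension and the invar into compression, with equal and opposite forces P (no external load).
Equating the net (thermal + elastic) strains gives |α₁ − α₂|·ΔT = P·[1/(A₁E₁) + 1/(A₂E₂)].
|α₁ − α₂|·ΔT = 10.4×10⁻⁶ × 128 = 0.001331.
1/(A₁E₁) + 1/(A₂E₂) = 1/(1500×199×10³) + 1/(400×145×10³) = 2.059×10⁻⁸ N⁻¹.
P = 0.001331 / 2.059×10⁻⁸ = 64650 N = 64.65 kN.
σ_{steel} = P/A₁ = 64650/1500 = 43.1 MPa, tensile.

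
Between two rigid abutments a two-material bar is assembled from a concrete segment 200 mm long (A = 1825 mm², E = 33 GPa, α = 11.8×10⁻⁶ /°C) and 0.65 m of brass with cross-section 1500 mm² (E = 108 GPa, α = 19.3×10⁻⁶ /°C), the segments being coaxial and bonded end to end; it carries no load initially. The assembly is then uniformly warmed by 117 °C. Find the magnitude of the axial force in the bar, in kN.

P ≈ 238 kN (compressive)

Free thermal expansion of the whole bar: Σ αᵢΔT Lᵢ = 11.8×10⁻⁶×117×200 + 19.3×10⁻⁶×117×650 = 1.744 mm.
The rigid supports impose zero overall length change; the single axial force P common to all segments must satisfy P Σ Lᵢ/(AᵢEᵢ) = δ_free.
The series flexibility is Σ Lᵢ/(AᵢEᵢ) = 200/(1825×33×10³) + 650/(1500×108×10³) = 7.333×10⁻⁶ mm/N.
P = 1.744 / 7.333×10⁻⁶ = 237800 N = 237.8 kN, compressive.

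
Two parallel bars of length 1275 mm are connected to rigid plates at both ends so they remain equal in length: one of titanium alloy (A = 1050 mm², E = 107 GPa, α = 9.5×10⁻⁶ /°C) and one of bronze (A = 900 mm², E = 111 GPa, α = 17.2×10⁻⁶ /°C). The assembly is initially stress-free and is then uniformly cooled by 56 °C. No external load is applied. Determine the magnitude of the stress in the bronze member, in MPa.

The bronze has the larger α, so on cooling it would change length more than the titanium alloy if both were free. The rigid plates force a common final length, so the bronze is put into tension and the titanium alloy into compression, with equal and opposite forces P (no external load).
Setting the final lengths equal and cancelling L: (α₁ − α₂)ΔT = P/(A₁E₁) + P/(A₂E₂).
|α₁ − α₂|·ΔT = 7.7×10⁻⁶ × 56 = 0.0004312.
1/(A₁E₁) + 1/(A₂E₂) = 1/(1050×107×10³) + 1/(900×111×10³) = 1.891×10⁻⁸ N⁻¹.
P = 0.0004312 / 1.891×10⁻⁸ = 22800 N = 22.8 kN.
σ_{bronze} = P/A₂ = 22800/900 = 25.34 MPa, tensile.

σ ≈ 25.3 MPa (tensile)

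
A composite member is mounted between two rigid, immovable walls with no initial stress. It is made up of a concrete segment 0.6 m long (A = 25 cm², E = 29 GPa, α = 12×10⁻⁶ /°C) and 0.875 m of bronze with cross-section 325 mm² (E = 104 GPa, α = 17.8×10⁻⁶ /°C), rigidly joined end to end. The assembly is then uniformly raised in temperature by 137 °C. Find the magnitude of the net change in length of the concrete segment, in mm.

|ΔL| ≈ 0.231 mm

Free thermal expansion of the whole bar: Σ αᵢΔT Lᵢ = 12×10⁻⁶×137×600 + 17.8×10⁻⁶×137×875 = 3.12 mm.
The walls prevent any net length change, so an axial force P (same in every segment) develops. Compatibility: P · Σ Lᵢ/(AᵢEᵢ) = δ_free.
The series flexibility is Σ Lᵢ/(AᵢEᵢ) = 600/(2500×29×10³) + 875/(325×104×10³) = 3.416×10⁻⁵ mm/N.
P = 3.12 / 3.416×10⁻⁵ = 91330 N = 91.33 kN, compressive.
For the concrete segment, free thermal change = 12×10⁻⁶×137×600 = 0.9864 mm and elastic change from P = 91330×600/(2500×29×10³) = 0.7558 mm; these oppose, so the net change is 0.231 mm (segment lengthens).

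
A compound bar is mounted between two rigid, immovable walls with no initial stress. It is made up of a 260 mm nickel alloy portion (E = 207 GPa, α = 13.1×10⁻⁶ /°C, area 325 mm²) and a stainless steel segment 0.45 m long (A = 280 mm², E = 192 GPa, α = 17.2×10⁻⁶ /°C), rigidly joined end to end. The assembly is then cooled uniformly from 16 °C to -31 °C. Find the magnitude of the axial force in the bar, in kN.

If the supports were absent, the total length change would be Σ αᵢΔT Lᵢ = 13.1×10⁻⁶×47×260 + 17.2×10⁻⁶×47×450 = 0.5239 mm.
The rigid supports impose zero overall length change; the single axial force P common to all segments must satisfy P Σ Lᵢ/(AᵢEᵢ) = δ_free.
The series flexibility is Σ Lᵢ/(AᵢEᵢ) = 260/(325×207×10³) + 450/(280×192×10³) = 1.224×10⁻⁵ mm/N.
P = 0.5239 / 1.224×10⁻⁵ = 42820 N = 42.82 kN, tensile.

P ≈ 42.8 kN (tensile)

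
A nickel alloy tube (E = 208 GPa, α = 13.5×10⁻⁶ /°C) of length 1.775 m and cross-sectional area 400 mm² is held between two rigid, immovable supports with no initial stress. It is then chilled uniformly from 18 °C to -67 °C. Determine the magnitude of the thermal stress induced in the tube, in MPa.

σ ≈ 239 MPa (tensile)

With length fixed, the mechanical strain must cancel the thermal strain αΔT = 13.5×10⁻⁶ × 85 = 1147.5×10⁻⁶.
σ = EαΔT = 208×10³ × 13.5×10⁻⁶ × 85 = 238.7 MPa (tensile; the tube is trying to contract).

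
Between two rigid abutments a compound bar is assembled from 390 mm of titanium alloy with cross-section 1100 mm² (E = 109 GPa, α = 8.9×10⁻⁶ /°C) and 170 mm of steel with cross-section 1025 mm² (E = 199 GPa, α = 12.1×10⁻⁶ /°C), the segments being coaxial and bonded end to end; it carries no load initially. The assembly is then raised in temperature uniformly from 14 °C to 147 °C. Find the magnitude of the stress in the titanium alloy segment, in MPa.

With the walls removed the bar would change length by δ_free = Σ αᵢΔT Lᵢ = 8.9×10⁻⁶×133×390 + 12.1×10⁻⁶×133×170 = 0.7352 mm.
The walls prevent any net length change, so an axial force P (same in every segment) develops. Compatibility: P · Σ Lᵢ/(AᵢEᵢ) = δ_free.
Σ Lᵢ/(AᵢEᵢ) = 390/(1100×109×10³) + 170/(1025×199×10³) = 4.086×10⁻⁶ mm/N.
Hence P = δ_free / Σ(L/AE) = 0.7352/4.086×10⁻⁶ = 179.9 kN (compressive).
σ_{titanium alloy} = P / A = 179900 / 1100 = 163.6 MPa.

σ ≈ 164 MPa (compressive)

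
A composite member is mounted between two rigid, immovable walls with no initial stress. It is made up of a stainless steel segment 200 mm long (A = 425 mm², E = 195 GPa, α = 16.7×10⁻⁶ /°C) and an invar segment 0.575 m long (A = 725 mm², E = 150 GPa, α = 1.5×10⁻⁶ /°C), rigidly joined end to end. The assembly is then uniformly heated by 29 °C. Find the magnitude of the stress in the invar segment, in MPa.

σ ≈ 21.8 MPa (compressive)

If the supports were absent, the total length change would be Σ αᵢΔT Lᵢ = 16.7×10⁻⁶×29×200 + 1.5×10⁻⁶×29×575 = 0.1219 mm.
The rigid supports impose zero overall length change; the single axial force P common to all segments must satisfy P Σ Lᵢ/(AᵢEᵢ) = δ_free.
The series flexibility is Σ Lᵢ/(AᵢEᵢ) = 200/(425×195×10³) + 575/(725×150×10³) = 7.701×10⁻⁶ mm/N.
So P = 0.1219 / 7.701×10⁻⁶ = 15.83 kN, compressive.
σ_{invar} = P / A = 15830 / 725 = 21.83 MPa.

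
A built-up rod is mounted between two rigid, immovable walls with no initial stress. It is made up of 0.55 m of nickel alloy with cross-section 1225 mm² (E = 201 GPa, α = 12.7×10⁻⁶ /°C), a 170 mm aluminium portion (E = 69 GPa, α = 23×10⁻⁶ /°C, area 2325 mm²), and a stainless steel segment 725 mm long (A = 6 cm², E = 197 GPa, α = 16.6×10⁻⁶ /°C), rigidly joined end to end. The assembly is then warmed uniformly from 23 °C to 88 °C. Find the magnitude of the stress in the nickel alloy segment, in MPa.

If the supports were absent, the total length change would be Σ αᵢΔT Lᵢ = 12.7×10⁻⁶×65×550 + 23×10⁻⁶×65×170 + 16.6×10⁻⁶×65×725 = 1.49 mm.
The rigid supports impose zero overall length change; the single axial force P common to all segments must satisfy P Σ Lᵢ/(AᵢEᵢ) = δ_free.
The series flexibility is Σ Lᵢ/(AᵢEᵢ) = 550/(1225×201×10³) + 170/(2325×69×10³) + 725/(600×197×10³) = 9.427×10⁻⁶ mm/N.
P = 1.49 / 9.427×10⁻⁶ = 158100 N = 158.1 kN, compressive.
σ_{nickel alloy} = P / A = 158100 / 1225 = 129.1 MPa.

σ ≈ 129 MPa (compressive)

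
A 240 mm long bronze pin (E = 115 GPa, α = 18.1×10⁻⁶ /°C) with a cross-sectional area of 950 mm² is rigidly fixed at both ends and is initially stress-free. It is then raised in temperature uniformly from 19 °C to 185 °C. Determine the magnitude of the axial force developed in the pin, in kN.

The ends cannot move, so σ = EαΔT = 115×10³ × 18.1×10⁻⁶ × 166 = 345.5 MPa.
P = AEαΔT = 950 × 115×10³ × 18.1×10⁻⁶ × 166 = 328.3 kN (compressive).

P ≈ 328 kN (compressive)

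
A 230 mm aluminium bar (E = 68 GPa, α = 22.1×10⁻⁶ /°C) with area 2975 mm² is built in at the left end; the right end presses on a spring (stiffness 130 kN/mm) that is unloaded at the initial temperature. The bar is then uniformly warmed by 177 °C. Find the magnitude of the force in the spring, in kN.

The unrestrained thermal change is αΔT L = 22.1×10⁻⁶ × 177 × 230 = 0.8997 mm.
With a force P in the spring, the elastic change of the bar is PL/(AE) and that of the spring is P/k; compatibility requires their sum to equal δ_free.
So P = δ_free / [L/(AE) + 1/k] = 0.8997 / [ 230/(2975×68×10³) + 1/(130×10³) ].
P = 0.8997 / 8.829×10⁻⁶ = 101900 N.

P ≈ 102 kN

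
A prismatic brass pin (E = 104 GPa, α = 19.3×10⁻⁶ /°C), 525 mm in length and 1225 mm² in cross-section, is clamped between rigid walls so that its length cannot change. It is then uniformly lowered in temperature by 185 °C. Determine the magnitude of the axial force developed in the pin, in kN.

P ≈ 455 kN (tensile)

Full restraint means ε = 0, so the stress is σ = EαΔT = 104×10³ × 19.3×10⁻⁶ × 185 = 371.3 MPa.
P = AEαΔT = 1225 × 104×10³ × 19.3×10⁻⁶ × 185 = 454.9 kN (tensile).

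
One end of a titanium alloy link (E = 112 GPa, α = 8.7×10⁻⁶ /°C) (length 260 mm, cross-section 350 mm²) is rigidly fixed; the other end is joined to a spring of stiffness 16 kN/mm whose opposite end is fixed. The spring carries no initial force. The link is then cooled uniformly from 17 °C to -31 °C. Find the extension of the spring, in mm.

Free thermal contraction: δ_free = αΔT L = 8.7×10⁻⁶ × 48 × 260 = 0.1086 mm.
Let P be the tensile force in the spring. The link extends elastically by PL/(AE) and the spring stretches by P/k; together these equal δ_free.
P [ L/(AE) + 1/k ] = δ_free → P [ 260/(350×112×10³) + 1/(16×10³) ] = 0.1086.
P = 0.1086 / 6.913×10⁻⁵ = 1571 N.
Spring extension = P/k = 1571/(16×10³) = 0.09816 mm.

δ ≈ 0.0982 mm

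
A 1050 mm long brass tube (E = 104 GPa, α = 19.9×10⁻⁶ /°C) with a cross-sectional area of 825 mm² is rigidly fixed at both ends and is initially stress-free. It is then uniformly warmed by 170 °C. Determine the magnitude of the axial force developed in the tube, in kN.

Full restraint means ε = 0, so the stress is σ = EαΔT = 104×10³ × 19.9×10⁻⁶ × 170 = 351.8 MPa.
P = AEαΔT = 825 × 104×10³ × 19.9×10⁻⁶ × 170 = 290.3 kN (compressive).

P ≈ 290 kN (compressive)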